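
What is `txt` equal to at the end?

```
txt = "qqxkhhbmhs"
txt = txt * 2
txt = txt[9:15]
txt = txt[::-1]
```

repeat ×2 → 'qqxkhhbmhsqqxkhhbmhs'
slice [9:15] → 'sqqxkh'
reverse → 'hkxqqs'

'hkxqqs'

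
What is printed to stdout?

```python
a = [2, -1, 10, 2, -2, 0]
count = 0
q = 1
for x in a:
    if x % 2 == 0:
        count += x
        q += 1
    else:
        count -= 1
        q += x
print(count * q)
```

55

x=2: even, count = 0+2 = 2; q=2
x=-1: not even, count = 2-1 = 1; q=1
x=10: even, count = 1+10 = 11; q=2
x=2: even, count = 11+2 = 13; q=3
x=-2: even, count = 13+(-2) = 11; q=4
x=0: even, count = 11+0 = 11; q=5
count*q = 11*5 = 55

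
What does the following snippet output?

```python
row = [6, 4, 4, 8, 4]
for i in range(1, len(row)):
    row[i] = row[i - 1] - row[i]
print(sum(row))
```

-18

i=1: row[1] = 6-4 = 2 → [6, 2, 4, 8, 4]
i=2: row[2] = 2-4 = -2 → [6, 2, -2, 8, 4]
i=3: row[3] = (-2)-8 = -10 → [6, 2, -2, -10, 4]
i=4: row[4] = (-10)-4 = -14 → [6, 2, -2, -10, -14]
sum = -18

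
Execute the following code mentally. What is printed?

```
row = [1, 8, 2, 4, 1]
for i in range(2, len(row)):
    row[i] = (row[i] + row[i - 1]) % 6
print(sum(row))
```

i=2: row[2] = (2+8)%6 = 4 → [1, 8, 4, 4, 1]
i=3: row[3] = (4+4)%6 = 2 → [1, 8, 4, 2, 1]
i=4: row[4] = (1+2)%6 = 3 → [1, 8, 4, 2, 3]
sum = 18

18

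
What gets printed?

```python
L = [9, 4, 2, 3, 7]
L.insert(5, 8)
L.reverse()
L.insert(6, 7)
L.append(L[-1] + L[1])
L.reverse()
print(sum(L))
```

54

insert 8 at 5 → [9, 4, 2, 3, 7, 8]
reverse → [8, 7, 3, 2, 4, 9]
insert 7 at 6 → [8, 7, 3, 2, 4, 9, 7]
append L[-1]+L[1] = 7+7 = 14 → [8, 7, 3, 2, 4, 9, 7, 14]
reverse → [14, 7, 9, 4, 2, 3, 7, 8]
sum = 54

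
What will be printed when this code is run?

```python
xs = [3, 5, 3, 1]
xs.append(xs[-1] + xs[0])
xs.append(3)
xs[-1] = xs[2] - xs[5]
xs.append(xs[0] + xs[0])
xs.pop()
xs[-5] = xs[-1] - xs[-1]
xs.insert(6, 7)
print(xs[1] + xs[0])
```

append xs[-1]+xs[0] = 1+3 = 4 → [3, 5, 3, 1, 4]
append 3 → [3, 5, 3, 1, 4, 3]
xs[-1] = xs[2]-xs[5] = 3-3 = 0 → [3, 5, 3, 1, 4, 0]
append xs[0]+xs[0] = 3+3 = 6 → [3, 5, 3, 1, 4, 0, 6]
pop() removes 6 → [3, 5, 3, 1, 4, 0]
xs[-5] = xs[-1]-xs[-1] = 0-0 = 0 → [3, 0, 3, 1, 4, 0]
insert 7 at 6 → [3, 0, 3, 1, 4, 0, 7]
xs[1]+xs[0] = 0+3 = 3

3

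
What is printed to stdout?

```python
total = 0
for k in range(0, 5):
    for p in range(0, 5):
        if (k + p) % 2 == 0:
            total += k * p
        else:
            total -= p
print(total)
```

28

k=0,p=0: even sum, total = 0+0 = 0
k=0,p=1: odd sum, total = 0-1 = -1
k=0,p=2: even sum, total = (-1)+0 = -1
k=0,p=3: odd sum, total = (-1)-3 = -4
k=0,p=4: even sum, total = (-4)+0 = -4
k=1,p=0: odd sum, total = (-4)-0 = -4
k=1,p=1: even sum, total = (-4)+1 = -3
k=1,p=2: odd sum, total = (-3)-2 = -5
k=1,p=3: even sum, total = (-5)+3 = -2
k=1,p=4: odd sum, total = (-2)-4 = -6
k=2,p=0: even sum, total = (-6)+0 = -6
k=2,p=1: odd sum, total = (-6)-1 = -7
k=2,p=2: even sum, total = (-7)+4 = -3
k=2,p=3: odd sum, total = (-3)-3 = -6
k=2,p=4: even sum, total = (-6)+8 = 2
k=3,p=0: odd sum, total = 2-0 = 2
k=3,p=1: even sum, total = 2+3 = 5
k=3,p=2: odd sum, total = 5-2 = 3
k=3,p=3: even sum, total = 3+9 = 12
k=3,p=4: odd sum, total = 12-4 = 8
k=4,p=0: even sum, total = 8+0 = 8
k=4,p=1: odd sum, total = 8-1 = 7
k=4,p=2: even sum, total = 7+8 = 15
k=4,p=3: odd sum, total = 15-3 = 12
k=4,p=4: even sum, total = 12+16 = 28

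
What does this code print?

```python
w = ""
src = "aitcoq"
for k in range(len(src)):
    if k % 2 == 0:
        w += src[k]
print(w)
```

k=0: add 'a' → 'a'
k=1: skip
k=2: add 't' → 'at'
k=3: skip
k=4: add 'o' → 'ato'
k=5: skip

ato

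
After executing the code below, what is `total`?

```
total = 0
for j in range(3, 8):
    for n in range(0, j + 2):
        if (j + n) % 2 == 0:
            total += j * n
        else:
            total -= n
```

202

j=3,n=0: odd sum, total = 0-0 = 0
j=3,n=1: even sum, total = 0+3 = 3
j=3,n=2: odd sum, total = 3-2 = 1
j=3,n=3: even sum, total = 1+9 = 10
j=3,n=4: odd sum, total = 10-4 = 6
j=4,n=0: even sum, total = 6+0 = 6
j=4,n=1: odd sum, total = 6-1 = 5
j=4,n=2: even sum, total = 5+8 = 13
j=4,n=3: odd sum, total = 13-3 = 10
j=4,n=4: even sum, total = 10+16 = 26
j=4,n=5: odd sum, total = 26-5 = 21
j=5,n=0: odd sum, total = 21-0 = 21
j=5,n=1: even sum, total = 21+5 = 26
j=5,n=2: odd sum, total = 26-2 = 24
j=5,n=3: even sum, total = 24+15 = 39
j=5,n=4: odd sum, total = 39-4 = 35
j=5,n=5: even sum, total = 35+25 = 60
j=5,n=6: odd sum, total = 60-6 = 54
j=6,n=0: even sum, total = 54+0 = 54
j=6,n=1: odd sum, total = 54-1 = 53
j=6,n=2: even sum, total = 53+12 = 65
j=6,n=3: odd sum, total = 65-3 = 62
j=6,n=4: even sum, total = 62+24 = 86
j=6,n=5: odd sum, total = 86-5 = 81
j=6,n=6: even sum, total = 81+36 = 117
j=6,n=7: odd sum, total = 117-7 = 110
j=7,n=0: odd sum, total = 110-0 = 110
j=7,n=1: even sum, total = 110+7 = 117
j=7,n=2: odd sum, total = 117-2 = 115
j=7,n=3: even sum, total = 115+21 = 136
j=7,n=4: odd sum, total = 136-4 = 132
j=7,n=5: even sum, total = 132+35 = 167
j=7,n=6: odd sum, total = 167-6 = 161
j=7,n=7: even sum, total = 161+49 = 210
j=7,n=8: odd sum, total = 210-8 = 202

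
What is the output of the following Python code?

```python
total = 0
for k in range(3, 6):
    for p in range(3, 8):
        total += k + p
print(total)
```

k=3,p=3: total = 0+6 = 6
k=3,p=4: total = 6+7 = 13
k=3,p=5: total = 13+8 = 21
k=3,p=6: total = 21+9 = 30
k=3,p=7: total = 30+10 = 40
k=4,p=3: total = 40+7 = 47
k=4,p=4: total = 47+8 = 55
k=4,p=5: total = 55+9 = 64
k=4,p=6: total = 64+10 = 74
k=4,p=7: total = 74+11 = 85
k=5,p=3: total = 85+8 = 93
k=5,p=4: total = 93+9 = 102
k=5,p=5: total = 102+10 = 112
k=5,p=6: total = 112+11 = 123
k=5,p=7: total = 123+12 = 135

135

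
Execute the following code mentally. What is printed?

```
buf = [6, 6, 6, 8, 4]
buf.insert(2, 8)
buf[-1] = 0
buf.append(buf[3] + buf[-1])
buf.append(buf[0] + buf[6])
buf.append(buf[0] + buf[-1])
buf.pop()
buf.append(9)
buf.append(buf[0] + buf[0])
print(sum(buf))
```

insert 8 at 2 → [6, 6, 8, 6, 8, 4]
buf[-1] = 0 → [6, 6, 8, 6, 8, 0]
append buf[3]+buf[-1] = 6+0 = 6 → [6, 6, 8, 6, 8, 0, 6]
append buf[0]+buf[6] = 6+6 = 12 → [6, 6, 8, 6, 8, 0, 6, 12]
append buf[0]+buf[-1] = 6+12 = 18 → [6, 6, 8, 6, 8, 0, 6, 12, 18]
pop() removes 18 → [6, 6, 8, 6, 8, 0, 6, 12]
append 9 → [6, 6, 8, 6, 8, 0, 6, 12, 9]
append buf[0]+buf[0] = 6+6 = 12 → [6, 6, 8, 6, 8, 0, 6, 12, 9, 12]
sum = 73

73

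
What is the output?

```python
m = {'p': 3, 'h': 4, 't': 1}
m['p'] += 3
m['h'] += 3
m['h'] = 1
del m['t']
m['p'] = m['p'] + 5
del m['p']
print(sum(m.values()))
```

m['p'] = 3+3 = 6 → {'p': 6, 'h': 4, 't': 1}
m['h'] = 4+3 = 7 → {'p': 6, 'h': 7, 't': 1}
m['h'] = 1 → {'p': 6, 'h': 1, 't': 1}
del 't' → {'p': 6, 'h': 1}
m['p'] = m['p']+5 = 11 → {'p': 11, 'h': 1}
del 'p' → {'h': 1}
sum of values = 1

1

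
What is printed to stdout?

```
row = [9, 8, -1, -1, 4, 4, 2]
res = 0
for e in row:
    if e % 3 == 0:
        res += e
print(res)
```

9

e=9: %3==0, res = 0+9 = 9
e=8: not %3==0
e=-1: not %3==0
e=-1: not %3==0
e=4: not %3==0
e=4: not %3==0
e=2: not %3==0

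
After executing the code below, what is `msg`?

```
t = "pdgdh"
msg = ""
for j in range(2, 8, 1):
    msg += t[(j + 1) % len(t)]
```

j=2: add t[3]='d' → 'd'
j=3: add t[4]='h' → 'dh'
j=4: add t[0]='p' → 'dhp'
j=5: add t[1]='d' → 'dhpd'
j=6: add t[2]='g' → 'dhpdg'
j=7: add t[3]='d' → 'dhpdgd'

'dhpdgd'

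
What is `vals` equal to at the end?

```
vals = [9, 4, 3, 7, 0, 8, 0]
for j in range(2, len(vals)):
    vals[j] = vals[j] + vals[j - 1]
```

j=2: vals[2] = 3+4 = 7 → [9, 4, 7, 7, 0, 8, 0]
j=3: vals[3] = 7+7 = 14 → [9, 4, 7, 14, 0, 8, 0]
j=4: vals[4] = 0+14 = 14 → [9, 4, 7, 14, 14, 8, 0]
j=5: vals[5] = 8+14 = 22 → [9, 4, 7, 14, 14, 22, 0]
j=6: vals[6] = 0+22 = 22 → [9, 4, 7, 14, 14, 22, 22]

[9, 4, 7, 14, 14, 22, 22]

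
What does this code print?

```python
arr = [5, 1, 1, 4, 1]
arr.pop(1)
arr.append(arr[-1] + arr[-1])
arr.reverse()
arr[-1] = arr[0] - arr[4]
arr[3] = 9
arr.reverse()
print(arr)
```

[-3, 9, 4, 1, 2]

pop(1) removes 1 → [5, 1, 4, 1]
append arr[-1]+arr[-1] = 1+1 = 2 → [5, 1, 4, 1, 2]
reverse → [2, 1, 4, 1, 5]
arr[-1] = arr[0]-arr[4] = 2-5 = -3 → [2, 1, 4, 1, -3]
arr[3] = 9 → [2, 1, 4, 9, -3]
reverse → [-3, 9, 4, 1, 2]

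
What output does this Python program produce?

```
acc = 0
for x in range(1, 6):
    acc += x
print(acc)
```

15

x=1: acc = 0+1 = 1
x=2: acc = 1+2 = 3
x=3: acc = 3+3 = 6
x=4: acc = 6+4 = 10
x=5: acc = 10+5 = 15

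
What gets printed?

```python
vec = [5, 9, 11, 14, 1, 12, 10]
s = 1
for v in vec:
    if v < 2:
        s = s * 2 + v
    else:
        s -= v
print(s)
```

-97

v=5: not <2, s = 1-5 = -4
v=9: not <2, s = (-4)-9 = -13
v=11: not <2, s = (-13)-11 = -24
v=14: not <2, s = (-24)-14 = -38
v=1: <2, s = (-38)*2+1 = -75
v=12: not <2, s = (-75)-12 = -87
v=10: not <2, s = (-87)-10 = -97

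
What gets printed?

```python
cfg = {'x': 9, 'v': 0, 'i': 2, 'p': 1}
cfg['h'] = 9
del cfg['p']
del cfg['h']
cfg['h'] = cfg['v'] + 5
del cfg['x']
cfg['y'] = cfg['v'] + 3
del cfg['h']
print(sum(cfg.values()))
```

cfg['h'] = 9 → {'x': 9, 'v': 0, 'i': 2, 'p': 1, 'h': 9}
del 'p' → {'x': 9, 'v': 0, 'i': 2, 'h': 9}
del 'h' → {'x': 9, 'v': 0, 'i': 2}
cfg['h'] = cfg['v']+5 = 5 → {'x': 9, 'v': 0, 'i': 2, 'h': 5}
del 'x' → {'v': 0, 'i': 2, 'h': 5}
cfg['y'] = cfg['v']+3 = 3 → {'v': 0, 'i': 2, 'h': 5, 'y': 3}
del 'h' → {'v': 0, 'i': 2, 'y': 3}
sum of values = 5

5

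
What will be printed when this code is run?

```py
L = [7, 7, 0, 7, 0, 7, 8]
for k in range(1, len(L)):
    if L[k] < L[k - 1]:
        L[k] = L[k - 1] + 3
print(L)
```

[7, 7, 10, 13, 16, 19, 22]

k=1: 7>=7, unchanged → [7, 7, 0, 7, 0, 7, 8]
k=2: 0<7, L[2] = 7+3 = 10 → [7, 7, 10, 7, 0, 7, 8]
k=3: 7<10, L[3] = 10+3 = 13 → [7, 7, 10, 13, 0, 7, 8]
k=4: 0<13, L[4] = 13+3 = 16 → [7, 7, 10, 13, 16, 7, 8]
k=5: 7<16, L[5] = 16+3 = 19 → [7, 7, 10, 13, 16, 19, 8]
k=6: 8<19, L[6] = 19+3 = 22 → [7, 7, 10, 13, 16, 19, 22]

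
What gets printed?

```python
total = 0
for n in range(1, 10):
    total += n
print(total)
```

n=1: total = 0+1 = 1
n=2: total = 1+2 = 3
n=3: total = 3+3 = 6
n=4: total = 6+4 = 10
n=5: total = 10+5 = 15
n=6: total = 15+6 = 21
n=7: total = 21+7 = 28
n=8: total = 28+8 = 36
n=9: total = 36+9 = 45

45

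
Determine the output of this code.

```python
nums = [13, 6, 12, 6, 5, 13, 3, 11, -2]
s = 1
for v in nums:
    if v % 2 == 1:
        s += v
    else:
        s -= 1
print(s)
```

42

v=13: odd, s = 1+13 = 14
v=6: not odd, s = 14-1 = 13
v=12: not odd, s = 13-1 = 12
v=6: not odd, s = 12-1 = 11
v=5: odd, s = 11+5 = 16
v=13: odd, s = 16+13 = 29
v=3: odd, s = 29+3 = 32
v=11: odd, s = 32+11 = 43
v=-2: not odd, s = 43-1 = 42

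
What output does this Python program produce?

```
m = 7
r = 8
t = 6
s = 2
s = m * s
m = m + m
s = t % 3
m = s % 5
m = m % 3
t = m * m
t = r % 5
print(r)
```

s = 7*2 = 14
m = 7+7 = 14
s = 6%3 = 0
m = 0%5 = 0
m = 0%3 = 0
t = 0*0 = 0
t = 8%5 = 3

8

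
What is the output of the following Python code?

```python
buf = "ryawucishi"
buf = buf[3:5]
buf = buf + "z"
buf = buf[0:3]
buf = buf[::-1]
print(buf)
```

zuw

slice [3:5] → 'wu'
+ 'z' → 'wuz'
slice [0:3] → 'wuz'
reverse → 'zuw'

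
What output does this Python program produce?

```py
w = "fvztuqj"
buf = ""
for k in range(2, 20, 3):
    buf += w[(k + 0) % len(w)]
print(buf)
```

zqvuft

k=2: add w[2]='z' → 'z'
k=5: add w[5]='q' → 'zq'
k=8: add w[1]='v' → 'zqv'
k=11: add w[4]='u' → 'zqvu'
k=14: add w[0]='f' → 'zqvuf'
k=17: add w[3]='t' → 'zqvuft'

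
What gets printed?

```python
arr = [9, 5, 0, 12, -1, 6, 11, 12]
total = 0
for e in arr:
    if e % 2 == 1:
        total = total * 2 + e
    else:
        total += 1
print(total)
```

e=9: odd, total = 0*2+9 = 9
e=5: odd, total = 9*2+5 = 23
e=0: not odd, total = 23+1 = 24
e=12: not odd, total = 24+1 = 25
e=-1: odd, total = 25*2+(-1) = 49
e=6: not odd, total = 49+1 = 50
e=11: odd, total = 50*2+11 = 111
e=12: not odd, total = 111+1 = 112

112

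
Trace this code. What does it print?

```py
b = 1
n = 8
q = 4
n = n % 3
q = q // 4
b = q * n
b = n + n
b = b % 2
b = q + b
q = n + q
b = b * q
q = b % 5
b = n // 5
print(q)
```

n = 8%3 = 2
q = 4//4 = 1
b = 1*2 = 2
b = 2+2 = 4
b = 4%2 = 0
b = 1+0 = 1
q = 2+1 = 3
b = 1*3 = 3
q = 3%5 = 3
b = 2//5 = 0

3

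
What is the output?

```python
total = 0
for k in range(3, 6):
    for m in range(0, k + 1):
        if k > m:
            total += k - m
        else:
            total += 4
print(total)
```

k=3,m=0: 3>0, total = 0+3 = 3
k=3,m=1: 3>1, total = 3+2 = 5
k=3,m=2: 3>2, total = 5+1 = 6
k=3,m=3: not 3>3, total = 6+4 = 10
k=4,m=0: 4>0, total = 10+4 = 14
k=4,m=1: 4>1, total = 14+3 = 17
k=4,m=2: 4>2, total = 17+2 = 19
k=4,m=3: 4>3, total = 19+1 = 20
k=4,m=4: not 4>4, total = 20+4 = 24
k=5,m=0: 5>0, total = 24+5 = 29
k=5,m=1: 5>1, total = 29+4 = 33
k=5,m=2: 5>2, total = 33+3 = 36
k=5,m=3: 5>3, total = 36+2 = 38
k=5,m=4: 5>4, total = 38+1 = 39
k=5,m=5: not 5>5, total = 39+4 = 43

43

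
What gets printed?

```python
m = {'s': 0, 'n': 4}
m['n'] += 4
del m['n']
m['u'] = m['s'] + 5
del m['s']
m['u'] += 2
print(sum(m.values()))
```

m['n'] = 4+4 = 8 → {'s': 0, 'n': 8}
del 'n' → {'s': 0}
m['u'] = m['s']+5 = 5 → {'s': 0, 'u': 5}
del 's' → {'u': 5}
m['u'] = 5+2 = 7 → {'u': 7}
sum of values = 7

7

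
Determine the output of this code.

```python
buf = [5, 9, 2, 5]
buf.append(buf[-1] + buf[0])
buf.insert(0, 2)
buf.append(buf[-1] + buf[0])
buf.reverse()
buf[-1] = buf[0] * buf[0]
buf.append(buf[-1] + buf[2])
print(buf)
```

append buf[-1]+buf[0] = 5+5 = 10 → [5, 9, 2, 5, 10]
insert 2 at 0 → [2, 5, 9, 2, 5, 10]
append buf[-1]+buf[0] = 10+2 = 12 → [2, 5, 9, 2, 5, 10, 12]
reverse → [12, 10, 5, 2, 9, 5, 2]
buf[-1] = buf[0]*buf[0] = 12*12 = 144 → [12, 10, 5, 2, 9, 5, 144]
append buf[-1]+buf[2] = 144+5 = 149 → [12, 10, 5, 2, 9, 5, 144, 149]

[12, 10, 5, 2, 9, 5, 144, 149]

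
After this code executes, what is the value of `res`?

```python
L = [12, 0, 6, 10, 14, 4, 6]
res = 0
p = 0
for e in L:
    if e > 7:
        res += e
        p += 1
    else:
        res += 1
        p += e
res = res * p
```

760

e=12: >7, res = 0+12 = 12; p=1
e=0: not >7, res = 12+1 = 13; p=1
e=6: not >7, res = 13+1 = 14; p=7
e=10: >7, res = 14+10 = 24; p=8
e=14: >7, res = 24+14 = 38; p=9
e=4: not >7, res = 38+1 = 39; p=13
e=6: not >7, res = 39+1 = 40; p=19
res*p = 40*19 = 760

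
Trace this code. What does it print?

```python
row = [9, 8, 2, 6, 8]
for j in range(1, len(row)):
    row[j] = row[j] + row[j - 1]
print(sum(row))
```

j=1: row[1] = 8+9 = 17 → [9, 17, 2, 6, 8]
j=2: row[2] = 2+17 = 19 → [9, 17, 19, 6, 8]
j=3: row[3] = 6+19 = 25 → [9, 17, 19, 25, 8]
j=4: row[4] = 8+25 = 33 → [9, 17, 19, 25, 33]
sum = 103

103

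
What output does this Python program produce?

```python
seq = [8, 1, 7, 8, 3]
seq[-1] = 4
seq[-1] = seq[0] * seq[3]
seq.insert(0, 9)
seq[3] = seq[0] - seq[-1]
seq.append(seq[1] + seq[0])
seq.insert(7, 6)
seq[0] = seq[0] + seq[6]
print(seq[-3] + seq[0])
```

seq[-1] = 4 → [8, 1, 7, 8, 4]
seq[-1] = seq[0]*seq[3] = 8*8 = 64 → [8, 1, 7, 8, 64]
insert 9 at 0 → [9, 8, 1, 7, 8, 64]
seq[3] = seq[0]-seq[-1] = 9-64 = -55 → [9, 8, 1, -55, 8, 64]
append seq[1]+seq[0] = 8+9 = 17 → [9, 8, 1, -55, 8, 64, 17]
insert 6 at 7 → [9, 8, 1, -55, 8, 64, 17, 6]
seq[0] = seq[0]+seq[6] = 9+17 = 26 → [26, 8, 1, -55, 8, 64, 17, 6]
seq[-3]+seq[0] = 64+26 = 90

90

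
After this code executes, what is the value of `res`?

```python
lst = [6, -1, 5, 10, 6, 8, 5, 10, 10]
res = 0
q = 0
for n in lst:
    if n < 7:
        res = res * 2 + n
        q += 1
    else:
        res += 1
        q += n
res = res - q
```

n=6: <7, res = 0*2+6 = 6; q=1
n=-1: <7, res = 6*2+(-1) = 11; q=2
n=5: <7, res = 11*2+5 = 27; q=3
n=10: not <7, res = 27+1 = 28; q=13
n=6: <7, res = 28*2+6 = 62; q=14
n=8: not <7, res = 62+1 = 63; q=22
n=5: <7, res = 63*2+5 = 131; q=23
n=10: not <7, res = 131+1 = 132; q=33
n=10: not <7, res = 132+1 = 133; q=43
res-q = 133-43 = 90

90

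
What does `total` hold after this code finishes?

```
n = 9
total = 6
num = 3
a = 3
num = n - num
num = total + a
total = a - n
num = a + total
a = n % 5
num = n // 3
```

num = 9-3 = 6
num = 6+3 = 9
total = 3-9 = -6
num = 3+(-6) = -3
a = 9%5 = 4
num = 9//3 = 3

-6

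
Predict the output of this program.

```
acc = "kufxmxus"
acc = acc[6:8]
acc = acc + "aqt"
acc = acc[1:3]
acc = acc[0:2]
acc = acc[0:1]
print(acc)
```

slice [6:8] → 'us'
+ 'aqt' → 'usaqt'
slice [1:3] → 'sa'
slice [0:2] → 'sa'
slice [0:1] → 's'

s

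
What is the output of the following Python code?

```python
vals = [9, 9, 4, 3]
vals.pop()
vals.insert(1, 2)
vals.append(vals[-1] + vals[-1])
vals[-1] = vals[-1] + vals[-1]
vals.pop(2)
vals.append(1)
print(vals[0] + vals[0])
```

pop() removes 3 → [9, 9, 4]
insert 2 at 1 → [9, 2, 9, 4]
append vals[-1]+vals[-1] = 4+4 = 8 → [9, 2, 9, 4, 8]
vals[-1] = vals[-1]+vals[-1] = 8+8 = 16 → [9, 2, 9, 4, 16]
pop(2) removes 9 → [9, 2, 4, 16]
append 1 → [9, 2, 4, 16, 1]
vals[0]+vals[0] = 9+9 = 18

18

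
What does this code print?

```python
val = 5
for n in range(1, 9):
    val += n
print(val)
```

41

n=1: val = 5+1 = 6
n=2: val = 6+2 = 8
n=3: val = 8+3 = 11
n=4: val = 11+4 = 15
n=5: val = 15+5 = 20
n=6: val = 20+6 = 26
n=7: val = 26+7 = 33
n=8: val = 33+8 = 41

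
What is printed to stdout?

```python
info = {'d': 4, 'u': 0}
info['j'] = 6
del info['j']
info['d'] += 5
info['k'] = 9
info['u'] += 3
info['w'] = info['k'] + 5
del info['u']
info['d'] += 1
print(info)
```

info['j'] = 6 → {'d': 4, 'u': 0, 'j': 6}
del 'j' → {'d': 4, 'u': 0}
info['d'] = 4+5 = 9 → {'d': 9, 'u': 0}
info['k'] = 9 → {'d': 9, 'u': 0, 'k': 9}
info['u'] = 0+3 = 3 → {'d': 9, 'u': 3, 'k': 9}
info['w'] = info['k']+5 = 14 → {'d': 9, 'u': 3, 'k': 9, 'w': 14}
del 'u' → {'d': 9, 'k': 9, 'w': 14}
info['d'] = 9+1 = 10 → {'d': 10, 'k': 9, 'w': 14}

{'d': 10, 'k': 9, 'w': 14}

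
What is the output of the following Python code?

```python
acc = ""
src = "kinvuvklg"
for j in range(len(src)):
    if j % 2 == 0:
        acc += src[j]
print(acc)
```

j=0: add 'k' → 'k'
j=1: skip
j=2: add 'n' → 'kn'
j=3: skip
j=4: add 'u' → 'knu'
j=5: skip
j=6: add 'k' → 'knuk'
j=7: skip
j=8: add 'g' → 'knukg'

knukg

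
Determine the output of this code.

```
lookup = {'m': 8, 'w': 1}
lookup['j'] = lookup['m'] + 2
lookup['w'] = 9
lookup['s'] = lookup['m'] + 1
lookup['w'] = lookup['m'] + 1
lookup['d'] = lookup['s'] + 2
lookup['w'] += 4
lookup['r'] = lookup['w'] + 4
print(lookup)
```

{'m': 8, 'w': 13, 'j': 10, 's': 9, 'd': 11, 'r': 17}

lookup['j'] = lookup['m']+2 = 10 → {'m': 8, 'w': 1, 'j': 10}
lookup['w'] = 9 → {'m': 8, 'w': 9, 'j': 10}
lookup['s'] = lookup['m']+1 = 9 → {'m': 8, 'w': 9, 'j': 10, 's': 9}
lookup['w'] = lookup['m']+1 = 9 → {'m': 8, 'w': 9, 'j': 10, 's': 9}
lookup['d'] = lookup['s']+2 = 11 → {'m': 8, 'w': 9, 'j': 10, 's': 9, 'd': 11}
lookup['w'] = 9+4 = 13 → {'m': 8, 'w': 13, 'j': 10, 's': 9, 'd': 11}
lookup['r'] = lookup['w']+4 = 17 → {'m': 8, 'w': 13, 'j': 10, 's': 9, 'd': 11, 'r': 17}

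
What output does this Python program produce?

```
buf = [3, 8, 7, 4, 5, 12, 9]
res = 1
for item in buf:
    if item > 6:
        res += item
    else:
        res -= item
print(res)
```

item=3: not >6, res = 1-3 = -2
item=8: >6, res = (-2)+8 = 6
item=7: >6, res = 6+7 = 13
item=4: not >6, res = 13-4 = 9
item=5: not >6, res = 9-5 = 4
item=12: >6, res = 4+12 = 16
item=9: >6, res = 16+9 = 25

25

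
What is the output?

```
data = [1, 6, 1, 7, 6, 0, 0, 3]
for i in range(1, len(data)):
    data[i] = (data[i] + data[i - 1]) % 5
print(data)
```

[1, 2, 3, 0, 1, 1, 1, 4]

i=1: data[1] = (6+1)%5 = 2 → [1, 2, 1, 7, 6, 0, 0, 3]
i=2: data[2] = (1+2)%5 = 3 → [1, 2, 3, 7, 6, 0, 0, 3]
i=3: data[3] = (7+3)%5 = 0 → [1, 2, 3, 0, 6, 0, 0, 3]
i=4: data[4] = (6+0)%5 = 1 → [1, 2, 3, 0, 1, 0, 0, 3]
i=5: data[5] = (0+1)%5 = 1 → [1, 2, 3, 0, 1, 1, 0, 3]
i=6: data[6] = (0+1)%5 = 1 → [1, 2, 3, 0, 1, 1, 1, 3]
i=7: data[7] = (3+1)%5 = 4 → [1, 2, 3, 0, 1, 1, 1, 4]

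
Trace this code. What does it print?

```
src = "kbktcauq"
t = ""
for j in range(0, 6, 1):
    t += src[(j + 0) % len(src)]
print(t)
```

kbktca

j=0: add src[0]='k' → 'k'
j=1: add src[1]='b' → 'kb'
j=2: add src[2]='k' → 'kbk'
j=3: add src[3]='t' → 'kbkt'
j=4: add src[4]='c' → 'kbktc'
j=5: add src[5]='a' → 'kbktca'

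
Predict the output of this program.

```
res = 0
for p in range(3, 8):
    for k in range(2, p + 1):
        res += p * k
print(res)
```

430

p=3,k=2: res = 0+6 = 6
p=3,k=3: res = 6+9 = 15
p=4,k=2: res = 15+8 = 23
p=4,k=3: res = 23+12 = 35
p=4,k=4: res = 35+16 = 51
p=5,k=2: res = 51+10 = 61
p=5,k=3: res = 61+15 = 76
p=5,k=4: res = 76+20 = 96
p=5,k=5: res = 96+25 = 121
p=6,k=2: res = 121+12 = 133
p=6,k=3: res = 133+18 = 151
p=6,k=4: res = 151+24 = 175
p=6,k=5: res = 175+30 = 205
p=6,k=6: res = 205+36 = 241
p=7,k=2: res = 241+14 = 255
p=7,k=3: res = 255+21 = 276
p=7,k=4: res = 276+28 = 304
p=7,k=5: res = 304+35 = 339
p=7,k=6: res = 339+42 = 381
p=7,k=7: res = 381+49 = 430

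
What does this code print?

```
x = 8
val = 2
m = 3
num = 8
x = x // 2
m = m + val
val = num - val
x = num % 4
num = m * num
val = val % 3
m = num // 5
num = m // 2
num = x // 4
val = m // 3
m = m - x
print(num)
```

0

x = 8//2 = 4
m = 3+2 = 5
val = 8-2 = 6
x = 8%4 = 0
num = 5*8 = 40
val = 6%3 = 0
m = 40//5 = 8
num = 8//2 = 4
num = 0//4 = 0
val = 8//3 = 2
m = 8-0 = 8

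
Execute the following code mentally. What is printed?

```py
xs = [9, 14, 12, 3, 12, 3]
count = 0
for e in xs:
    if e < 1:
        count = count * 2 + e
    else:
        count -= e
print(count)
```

-53

e=9: not <1, count = 0-9 = -9
e=14: not <1, count = (-9)-14 = -23
e=12: not <1, count = (-23)-12 = -35
e=3: not <1, count = (-35)-3 = -38
e=12: not <1, count = (-38)-12 = -50
e=3: not <1, count = (-50)-3 = -53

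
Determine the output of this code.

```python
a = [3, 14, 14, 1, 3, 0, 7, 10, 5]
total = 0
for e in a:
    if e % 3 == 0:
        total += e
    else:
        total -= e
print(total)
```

-45

e=3: %3==0, total = 0+3 = 3
e=14: not %3==0, total = 3-14 = -11
e=14: not %3==0, total = (-11)-14 = -25
e=1: not %3==0, total = (-25)-1 = -26
e=3: %3==0, total = (-26)+3 = -23
e=0: %3==0, total = (-23)+0 = -23
e=7: not %3==0, total = (-23)-7 = -30
e=10: not %3==0, total = (-30)-10 = -40
e=5: not %3==0, total = (-40)-5 = -45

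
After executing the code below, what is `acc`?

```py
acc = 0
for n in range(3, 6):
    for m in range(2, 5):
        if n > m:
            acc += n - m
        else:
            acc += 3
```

19

n=3,m=2: 3>2, acc = 0+1 = 1
n=3,m=3: not 3>3, acc = 1+3 = 4
n=3,m=4: not 3>4, acc = 4+3 = 7
n=4,m=2: 4>2, acc = 7+2 = 9
n=4,m=3: 4>3, acc = 9+1 = 10
n=4,m=4: not 4>4, acc = 10+3 = 13
n=5,m=2: 5>2, acc = 13+3 = 16
n=5,m=3: 5>3, acc = 16+2 = 18
n=5,m=4: 5>4, acc = 18+1 = 19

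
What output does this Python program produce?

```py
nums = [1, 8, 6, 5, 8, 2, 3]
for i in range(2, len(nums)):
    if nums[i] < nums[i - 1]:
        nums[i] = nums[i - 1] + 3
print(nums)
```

i=2: 6<8, nums[2] = 8+3 = 11 → [1, 8, 11, 5, 8, 2, 3]
i=3: 5<11, nums[3] = 11+3 = 14 → [1, 8, 11, 14, 8, 2, 3]
i=4: 8<14, nums[4] = 14+3 = 17 → [1, 8, 11, 14, 17, 2, 3]
i=5: 2<17, nums[5] = 17+3 = 20 → [1, 8, 11, 14, 17, 20, 3]
i=6: 3<20, nums[6] = 20+3 = 23 → [1, 8, 11, 14, 17, 20, 23]

[1, 8, 11, 14, 17, 20, 23]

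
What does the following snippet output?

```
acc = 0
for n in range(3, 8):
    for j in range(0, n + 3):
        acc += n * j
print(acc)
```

n=3,j=0: acc = 0+0 = 0
n=3,j=1: acc = 0+3 = 3
n=3,j=2: acc = 3+6 = 9
n=3,j=3: acc = 9+9 = 18
n=3,j=4: acc = 18+12 = 30
n=3,j=5: acc = 30+15 = 45
n=4,j=0: acc = 45+0 = 45
n=4,j=1: acc = 45+4 = 49
n=4,j=2: acc = 49+8 = 57
n=4,j=3: acc = 57+12 = 69
n=4,j=4: acc = 69+16 = 85
n=4,j=5: acc = 85+20 = 105
n=4,j=6: acc = 105+24 = 129
n=5,j=0: acc = 129+0 = 129
n=5,j=1: acc = 129+5 = 134
n=5,j=2: acc = 134+10 = 144
n=5,j=3: acc = 144+15 = 159
n=5,j=4: acc = 159+20 = 179
n=5,j=5: acc = 179+25 = 204
n=5,j=6: acc = 204+30 = 234
n=5,j=7: acc = 234+35 = 269
n=6,j=0: acc = 269+0 = 269
n=6,j=1: acc = 269+6 = 275
n=6,j=2: acc = 275+12 = 287
n=6,j=3: acc = 287+18 = 305
n=6,j=4: acc = 305+24 = 329
n=6,j=5: acc = 329+30 = 359
n=6,j=6: acc = 359+36 = 395
n=6,j=7: acc = 395+42 = 437
n=6,j=8: acc = 437+48 = 485
n=7,j=0: acc = 485+0 = 485
n=7,j=1: acc = 485+7 = 492
n=7,j=2: acc = 492+14 = 506
n=7,j=3: acc = 506+21 = 527
n=7,j=4: acc = 527+28 = 555
n=7,j=5: acc = 555+35 = 590
n=7,j=6: acc = 590+42 = 632
n=7,j=7: acc = 632+49 = 681
n=7,j=8: acc = 681+56 = 737
n=7,j=9: acc = 737+63 = 800

800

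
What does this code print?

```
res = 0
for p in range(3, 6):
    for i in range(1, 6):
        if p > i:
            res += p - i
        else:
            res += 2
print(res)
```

31

p=3,i=1: 3>1, res = 0+2 = 2
p=3,i=2: 3>2, res = 2+1 = 3
p=3,i=3: not 3>3, res = 3+2 = 5
p=3,i=4: not 3>4, res = 5+2 = 7
p=3,i=5: not 3>5, res = 7+2 = 9
p=4,i=1: 4>1, res = 9+3 = 12
p=4,i=2: 4>2, res = 12+2 = 14
p=4,i=3: 4>3, res = 14+1 = 15
p=4,i=4: not 4>4, res = 15+2 = 17
p=4,i=5: not 4>5, res = 17+2 = 19
p=5,i=1: 5>1, res = 19+4 = 23
p=5,i=2: 5>2, res = 23+3 = 26
p=5,i=3: 5>3, res = 26+2 = 28
p=5,i=4: 5>4, res = 28+1 = 29
p=5,i=5: not 5>5, res = 29+2 = 31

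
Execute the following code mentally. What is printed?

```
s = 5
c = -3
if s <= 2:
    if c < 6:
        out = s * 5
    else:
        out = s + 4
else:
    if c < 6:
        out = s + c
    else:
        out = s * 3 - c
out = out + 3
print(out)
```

s=5, c=-3
s <= 2 is False; c < 6 is True
→ out = s + c = 2
out = 2+3 = 5

5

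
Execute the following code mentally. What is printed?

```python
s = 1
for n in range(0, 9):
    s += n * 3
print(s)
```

109

n=0: s = 1+0*3 = 1
n=1: s = 1+1*3 = 4
n=2: s = 4+2*3 = 10
n=3: s = 10+3*3 = 19
n=4: s = 19+4*3 = 31
n=5: s = 31+5*3 = 46
n=6: s = 46+6*3 = 64
n=7: s = 64+7*3 = 85
n=8: s = 85+8*3 = 109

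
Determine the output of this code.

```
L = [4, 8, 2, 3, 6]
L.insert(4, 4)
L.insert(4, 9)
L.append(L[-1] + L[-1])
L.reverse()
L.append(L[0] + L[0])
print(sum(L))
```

insert 4 at 4 → [4, 8, 2, 3, 4, 6]
insert 9 at 4 → [4, 8, 2, 3, 9, 4, 6]
append L[-1]+L[-1] = 6+6 = 12 → [4, 8, 2, 3, 9, 4, 6, 12]
reverse → [12, 6, 4, 9, 3, 2, 8, 4]
append L[0]+L[0] = 12+12 = 24 → [12, 6, 4, 9, 3, 2, 8, 4, 24]
sum = 72

72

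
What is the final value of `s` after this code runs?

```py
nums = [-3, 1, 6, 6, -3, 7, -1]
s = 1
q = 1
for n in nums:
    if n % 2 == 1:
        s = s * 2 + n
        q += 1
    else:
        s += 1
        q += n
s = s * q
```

n=-3: odd, s = 1*2+(-3) = -1; q=2
n=1: odd, s = (-1)*2+1 = -1; q=3
n=6: not odd, s = (-1)+1 = 0; q=9
n=6: not odd, s = 0+1 = 1; q=15
n=-3: odd, s = 1*2+(-3) = -1; q=16
n=7: odd, s = (-1)*2+7 = 5; q=17
n=-1: odd, s = 5*2+(-1) = 9; q=18
s*q = 9*18 = 162

162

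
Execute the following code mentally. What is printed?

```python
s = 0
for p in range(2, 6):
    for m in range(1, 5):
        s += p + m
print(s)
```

p=2,m=1: s = 0+3 = 3
p=2,m=2: s = 3+4 = 7
p=2,m=3: s = 7+5 = 12
p=2,m=4: s = 12+6 = 18
p=3,m=1: s = 18+4 = 22
p=3,m=2: s = 22+5 = 27
p=3,m=3: s = 27+6 = 33
p=3,m=4: s = 33+7 = 40
p=4,m=1: s = 40+5 = 45
p=4,m=2: s = 45+6 = 51
p=4,m=3: s = 51+7 = 58
p=4,m=4: s = 58+8 = 66
p=5,m=1: s = 66+6 = 72
p=5,m=2: s = 72+7 = 79
p=5,m=3: s = 79+8 = 87
p=5,m=4: s = 87+9 = 96

96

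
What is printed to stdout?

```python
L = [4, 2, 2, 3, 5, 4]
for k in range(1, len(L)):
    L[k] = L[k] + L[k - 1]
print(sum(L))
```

65

k=1: L[1] = 2+4 = 6 → [4, 6, 2, 3, 5, 4]
k=2: L[2] = 2+6 = 8 → [4, 6, 8, 3, 5, 4]
k=3: L[3] = 3+8 = 11 → [4, 6, 8, 11, 5, 4]
k=4: L[4] = 5+11 = 16 → [4, 6, 8, 11, 16, 4]
k=5: L[5] = 4+16 = 20 → [4, 6, 8, 11, 16, 20]
sum = 65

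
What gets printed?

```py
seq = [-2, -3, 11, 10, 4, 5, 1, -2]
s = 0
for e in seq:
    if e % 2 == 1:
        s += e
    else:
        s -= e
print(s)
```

4

e=-2: not odd, s = 0-(-2) = 2
e=-3: odd, s = 2+(-3) = -1
e=11: odd, s = (-1)+11 = 10
e=10: not odd, s = 10-10 = 0
e=4: not odd, s = 0-4 = -4
e=5: odd, s = (-4)+5 = 1
e=1: odd, s = 1+1 = 2
e=-2: not odd, s = 2-(-2) = 4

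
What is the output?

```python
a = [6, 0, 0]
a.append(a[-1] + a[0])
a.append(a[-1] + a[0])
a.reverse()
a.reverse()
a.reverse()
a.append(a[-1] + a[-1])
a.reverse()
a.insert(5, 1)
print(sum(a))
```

append a[-1]+a[0] = 0+6 = 6 → [6, 0, 0, 6]
append a[-1]+a[0] = 6+6 = 12 → [6, 0, 0, 6, 12]
reverse → [12, 6, 0, 0, 6]
reverse → [6, 0, 0, 6, 12]
reverse → [12, 6, 0, 0, 6]
append a[-1]+a[-1] = 6+6 = 12 → [12, 6, 0, 0, 6, 12]
reverse → [12, 6, 0, 0, 6, 12]
insert 1 at 5 → [12, 6, 0, 0, 6, 1, 12]
sum = 37

37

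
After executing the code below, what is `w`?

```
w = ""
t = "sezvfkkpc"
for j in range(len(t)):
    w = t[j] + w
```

j=0: prepend 's' → 's'
j=1: prepend 'e' → 'es'
j=2: prepend 'z' → 'zes'
j=3: prepend 'v' → 'vzes'
j=4: prepend 'f' → 'fvzes'
j=5: prepend 'k' → 'kfvzes'
j=6: prepend 'k' → 'kkfvzes'
j=7: prepend 'p' → 'pkkfvzes'
j=8: prepend 'c' → 'cpkkfvzes'

'cpkkfvzes'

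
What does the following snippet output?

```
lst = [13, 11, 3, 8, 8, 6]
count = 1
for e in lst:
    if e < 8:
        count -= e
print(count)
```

-8

e=13: not <8
e=11: not <8
e=3: <8, count = 1-3 = -2
e=8: not <8
e=8: not <8
e=6: <8, count = (-2)-6 = -8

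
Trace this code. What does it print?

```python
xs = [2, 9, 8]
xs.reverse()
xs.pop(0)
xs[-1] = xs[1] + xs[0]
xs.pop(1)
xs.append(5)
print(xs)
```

reverse → [8, 9, 2]
pop(0) removes 8 → [9, 2]
xs[-1] = xs[1]+xs[0] = 2+9 = 11 → [9, 11]
pop(1) removes 11 → [9]
append 5 → [9, 5]

[9, 5]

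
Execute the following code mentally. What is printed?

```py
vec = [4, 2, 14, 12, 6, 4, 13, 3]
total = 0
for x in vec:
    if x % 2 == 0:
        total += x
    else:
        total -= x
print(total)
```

x=4: even, total = 0+4 = 4
x=2: even, total = 4+2 = 6
x=14: even, total = 6+14 = 20
x=12: even, total = 20+12 = 32
x=6: even, total = 32+6 = 38
x=4: even, total = 38+4 = 42
x=13: not even, total = 42-13 = 29
x=3: not even, total = 29-3 = 26

26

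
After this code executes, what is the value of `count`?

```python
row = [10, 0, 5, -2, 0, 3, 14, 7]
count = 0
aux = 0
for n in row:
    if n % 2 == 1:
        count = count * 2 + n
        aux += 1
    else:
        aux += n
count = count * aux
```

825

n=10: not odd; aux=10
n=0: not odd; aux=10
n=5: odd, count = 0*2+5 = 5; aux=11
n=-2: not odd; aux=9
n=0: not odd; aux=9
n=3: odd, count = 5*2+3 = 13; aux=10
n=14: not odd; aux=24
n=7: odd, count = 13*2+7 = 33; aux=25
count*aux = 33*25 = 825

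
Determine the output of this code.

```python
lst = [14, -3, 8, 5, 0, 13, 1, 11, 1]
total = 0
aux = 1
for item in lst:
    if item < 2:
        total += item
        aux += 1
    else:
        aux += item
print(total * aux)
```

-56

item=14: not <2; aux=15
item=-3: <2, total = 0+(-3) = -3; aux=16
item=8: not <2; aux=24
item=5: not <2; aux=29
item=0: <2, total = (-3)+0 = -3; aux=30
item=13: not <2; aux=43
item=1: <2, total = (-3)+1 = -2; aux=44
item=11: not <2; aux=55
item=1: <2, total = (-2)+1 = -1; aux=56
total*aux = (-1)*56 = -56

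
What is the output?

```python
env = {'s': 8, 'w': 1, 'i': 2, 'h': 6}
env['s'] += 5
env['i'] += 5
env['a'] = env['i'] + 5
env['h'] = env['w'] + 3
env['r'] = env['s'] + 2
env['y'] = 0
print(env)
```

env['s'] = 8+5 = 13 → {'s': 13, 'w': 1, 'i': 2, 'h': 6}
env['i'] = 2+5 = 7 → {'s': 13, 'w': 1, 'i': 7, 'h': 6}
env['a'] = env['i']+5 = 12 → {'s': 13, 'w': 1, 'i': 7, 'h': 6, 'a': 12}
env['h'] = env['w']+3 = 4 → {'s': 13, 'w': 1, 'i': 7, 'h': 4, 'a': 12}
env['r'] = env['s']+2 = 15 → {'s': 13, 'w': 1, 'i': 7, 'h': 4, 'a': 12, 'r': 15}
env['y'] = 0 → {'s': 13, 'w': 1, 'i': 7, 'h': 4, 'a': 12, 'r': 15, 'y': 0}

{'s': 13, 'w': 1, 'i': 7, 'h': 4, 'a': 12, 'r': 15, 'y': 0}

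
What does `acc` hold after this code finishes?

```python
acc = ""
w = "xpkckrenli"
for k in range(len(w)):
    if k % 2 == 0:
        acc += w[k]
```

'xkkel'

k=0: add 'x' → 'x'
k=1: skip
k=2: add 'k' → 'xk'
k=3: skip
k=4: add 'k' → 'xkk'
k=5: skip
k=6: add 'e' → 'xkke'
k=7: skip
k=8: add 'l' → 'xkkel'
k=9: skip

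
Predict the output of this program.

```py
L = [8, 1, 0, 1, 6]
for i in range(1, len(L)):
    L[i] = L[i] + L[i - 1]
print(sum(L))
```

52

i=1: L[1] = 1+8 = 9 → [8, 9, 0, 1, 6]
i=2: L[2] = 0+9 = 9 → [8, 9, 9, 1, 6]
i=3: L[3] = 1+9 = 10 → [8, 9, 9, 10, 6]
i=4: L[4] = 6+10 = 16 → [8, 9, 9, 10, 16]
sum = 52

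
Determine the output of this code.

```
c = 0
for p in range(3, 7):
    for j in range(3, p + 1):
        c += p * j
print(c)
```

205

p=3,j=3: c = 0+9 = 9
p=4,j=3: c = 9+12 = 21
p=4,j=4: c = 21+16 = 37
p=5,j=3: c = 37+15 = 52
p=5,j=4: c = 52+20 = 72
p=5,j=5: c = 72+25 = 97
p=6,j=3: c = 97+18 = 115
p=6,j=4: c = 115+24 = 139
p=6,j=5: c = 139+30 = 169
p=6,j=6: c = 169+36 = 205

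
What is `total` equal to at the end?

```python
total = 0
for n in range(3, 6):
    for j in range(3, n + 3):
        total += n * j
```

n=3,j=3: total = 0+9 = 9
n=3,j=4: total = 9+12 = 21
n=3,j=5: total = 21+15 = 36
n=4,j=3: total = 36+12 = 48
n=4,j=4: total = 48+16 = 64
n=4,j=5: total = 64+20 = 84
n=4,j=6: total = 84+24 = 108
n=5,j=3: total = 108+15 = 123
n=5,j=4: total = 123+20 = 143
n=5,j=5: total = 143+25 = 168
n=5,j=6: total = 168+30 = 198
n=5,j=7: total = 198+35 = 233

233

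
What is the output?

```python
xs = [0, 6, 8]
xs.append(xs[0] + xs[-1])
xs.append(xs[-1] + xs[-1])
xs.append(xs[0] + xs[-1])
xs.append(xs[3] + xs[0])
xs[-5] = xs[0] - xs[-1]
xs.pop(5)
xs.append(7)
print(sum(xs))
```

append xs[0]+xs[-1] = 0+8 = 8 → [0, 6, 8, 8]
append xs[-1]+xs[-1] = 8+8 = 16 → [0, 6, 8, 8, 16]
append xs[0]+xs[-1] = 0+16 = 16 → [0, 6, 8, 8, 16, 16]
append xs[3]+xs[0] = 8+0 = 8 → [0, 6, 8, 8, 16, 16, 8]
xs[-5] = xs[0]-xs[-1] = 0-8 = -8 → [0, 6, -8, 8, 16, 16, 8]
pop(5) removes 16 → [0, 6, -8, 8, 16, 8]
append 7 → [0, 6, -8, 8, 16, 8, 7]
sum = 37

37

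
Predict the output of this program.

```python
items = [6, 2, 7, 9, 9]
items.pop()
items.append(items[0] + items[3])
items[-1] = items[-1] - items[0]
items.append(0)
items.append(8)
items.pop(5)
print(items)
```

pop() removes 9 → [6, 2, 7, 9]
append items[0]+items[3] = 6+9 = 15 → [6, 2, 7, 9, 15]
items[-1] = items[-1]-items[0] = 15-6 = 9 → [6, 2, 7, 9, 9]
append 0 → [6, 2, 7, 9, 9, 0]
append 8 → [6, 2, 7, 9, 9, 0, 8]
pop(5) removes 0 → [6, 2, 7, 9, 9, 8]

[6, 2, 7, 9, 9, 8]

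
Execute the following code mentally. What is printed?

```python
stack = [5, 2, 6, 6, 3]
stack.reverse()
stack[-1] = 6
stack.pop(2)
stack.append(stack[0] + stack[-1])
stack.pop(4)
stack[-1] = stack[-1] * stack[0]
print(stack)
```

reverse → [3, 6, 6, 2, 5]
stack[-1] = 6 → [3, 6, 6, 2, 6]
pop(2) removes 6 → [3, 6, 2, 6]
append stack[0]+stack[-1] = 3+6 = 9 → [3, 6, 2, 6, 9]
pop(4) removes 9 → [3, 6, 2, 6]
stack[-1] = stack[-1]*stack[0] = 6*3 = 18 → [3, 6, 2, 18]

[3, 6, 2, 18]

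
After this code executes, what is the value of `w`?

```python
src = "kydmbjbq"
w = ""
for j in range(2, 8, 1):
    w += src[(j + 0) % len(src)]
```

j=2: add src[2]='d' → 'd'
j=3: add src[3]='m' → 'dm'
j=4: add src[4]='b' → 'dmb'
j=5: add src[5]='j' → 'dmbj'
j=6: add src[6]='b' → 'dmbjb'
j=7: add src[7]='q' → 'dmbjbq'

'dmbjbq'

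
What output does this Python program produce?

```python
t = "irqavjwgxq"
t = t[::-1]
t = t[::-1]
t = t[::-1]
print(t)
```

reverse → 'qxgwjvaqri'
reverse → 'irqavjwgxq'
reverse → 'qxgwjvaqri'

qxgwjvaqri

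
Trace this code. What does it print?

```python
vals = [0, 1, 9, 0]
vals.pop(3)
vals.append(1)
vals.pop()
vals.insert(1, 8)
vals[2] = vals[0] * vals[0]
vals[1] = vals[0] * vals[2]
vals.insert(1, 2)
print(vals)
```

[0, 2, 0, 0, 9]

pop(3) removes 0 → [0, 1, 9]
append 1 → [0, 1, 9, 1]
pop() removes 1 → [0, 1, 9]
insert 8 at 1 → [0, 8, 1, 9]
vals[2] = vals[0]*vals[0] = 0*0 = 0 → [0, 8, 0, 9]
vals[1] = vals[0]*vals[2] = 0*0 = 0 → [0, 0, 0, 9]
insert 2 at 1 → [0, 2, 0, 0, 9]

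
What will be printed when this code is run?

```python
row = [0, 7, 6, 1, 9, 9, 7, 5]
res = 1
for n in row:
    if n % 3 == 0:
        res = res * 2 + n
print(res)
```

n=0: %3==0, res = 1*2+0 = 2
n=7: not %3==0
n=6: %3==0, res = 2*2+6 = 10
n=1: not %3==0
n=9: %3==0, res = 10*2+9 = 29
n=9: %3==0, res = 29*2+9 = 67
n=7: not %3==0
n=5: not %3==0

67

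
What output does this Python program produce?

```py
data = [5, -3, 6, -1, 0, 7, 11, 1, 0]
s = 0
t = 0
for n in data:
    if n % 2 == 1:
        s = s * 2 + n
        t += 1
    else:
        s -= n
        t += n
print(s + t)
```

n=5: odd, s = 0*2+5 = 5; t=1
n=-3: odd, s = 5*2+(-3) = 7; t=2
n=6: not odd, s = 7-6 = 1; t=8
n=-1: odd, s = 1*2+(-1) = 1; t=9
n=0: not odd, s = 1-0 = 1; t=9
n=7: odd, s = 1*2+7 = 9; t=10
n=11: odd, s = 9*2+11 = 29; t=11
n=1: odd, s = 29*2+1 = 59; t=12
n=0: not odd, s = 59-0 = 59; t=12
s+t = 59+12 = 71

71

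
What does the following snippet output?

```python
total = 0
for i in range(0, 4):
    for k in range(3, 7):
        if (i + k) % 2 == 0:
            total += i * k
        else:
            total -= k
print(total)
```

i=0,k=3: odd sum, total = 0-3 = -3
i=0,k=4: even sum, total = (-3)+0 = -3
i=0,k=5: odd sum, total = (-3)-5 = -8
i=0,k=6: even sum, total = (-8)+0 = -8
i=1,k=3: even sum, total = (-8)+3 = -5
i=1,k=4: odd sum, total = (-5)-4 = -9
i=1,k=5: even sum, total = (-9)+5 = -4
i=1,k=6: odd sum, total = (-4)-6 = -10
i=2,k=3: odd sum, total = (-10)-3 = -13
i=2,k=4: even sum, total = (-13)+8 = -5
i=2,k=5: odd sum, total = (-5)-5 = -10
i=2,k=6: even sum, total = (-10)+12 = 2
i=3,k=3: even sum, total = 2+9 = 11
i=3,k=4: odd sum, total = 11-4 = 7
i=3,k=5: even sum, total = 7+15 = 22
i=3,k=6: odd sum, total = 22-6 = 16

16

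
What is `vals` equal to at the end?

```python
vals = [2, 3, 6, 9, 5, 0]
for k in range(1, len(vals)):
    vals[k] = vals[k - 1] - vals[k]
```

k=1: vals[1] = 2-3 = -1 → [2, -1, 6, 9, 5, 0]
k=2: vals[2] = (-1)-6 = -7 → [2, -1, -7, 9, 5, 0]
k=3: vals[3] = (-7)-9 = -16 → [2, -1, -7, -16, 5, 0]
k=4: vals[4] = (-16)-5 = -21 → [2, -1, -7, -16, -21, 0]
k=5: vals[5] = (-21)-0 = -21 → [2, -1, -7, -16, -21, -21]

[2, -1, -7, -16, -21, -21]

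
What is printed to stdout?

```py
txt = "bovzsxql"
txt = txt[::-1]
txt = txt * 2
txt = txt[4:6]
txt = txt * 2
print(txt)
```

reverse → 'lqxszvob'
repeat ×2 → 'lqxszvoblqxszvob'
slice [4:6] → 'zv'
repeat ×2 → 'zvzv'

zvzv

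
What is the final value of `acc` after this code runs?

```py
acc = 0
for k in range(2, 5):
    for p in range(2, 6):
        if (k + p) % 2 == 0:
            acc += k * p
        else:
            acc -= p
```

38

k=2,p=2: even sum, acc = 0+4 = 4
k=2,p=3: odd sum, acc = 4-3 = 1
k=2,p=4: even sum, acc = 1+8 = 9
k=2,p=5: odd sum, acc = 9-5 = 4
k=3,p=2: odd sum, acc = 4-2 = 2
k=3,p=3: even sum, acc = 2+9 = 11
k=3,p=4: odd sum, acc = 11-4 = 7
k=3,p=5: even sum, acc = 7+15 = 22
k=4,p=2: even sum, acc = 22+8 = 30
k=4,p=3: odd sum, acc = 30-3 = 27
k=4,p=4: even sum, acc = 27+16 = 43
k=4,p=5: odd sum, acc = 43-5 = 38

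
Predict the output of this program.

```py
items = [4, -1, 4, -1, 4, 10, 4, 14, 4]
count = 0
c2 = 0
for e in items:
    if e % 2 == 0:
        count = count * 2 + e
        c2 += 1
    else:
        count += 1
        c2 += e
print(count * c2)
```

e=4: even, count = 0*2+4 = 4; c2=1
e=-1: not even, count = 4+1 = 5; c2=0
e=4: even, count = 5*2+4 = 14; c2=1
e=-1: not even, count = 14+1 = 15; c2=0
e=4: even, count = 15*2+4 = 34; c2=1
e=10: even, count = 34*2+10 = 78; c2=2
e=4: even, count = 78*2+4 = 160; c2=3
e=14: even, count = 160*2+14 = 334; c2=4
e=4: even, count = 334*2+4 = 672; c2=5
count*c2 = 672*5 = 3360

3360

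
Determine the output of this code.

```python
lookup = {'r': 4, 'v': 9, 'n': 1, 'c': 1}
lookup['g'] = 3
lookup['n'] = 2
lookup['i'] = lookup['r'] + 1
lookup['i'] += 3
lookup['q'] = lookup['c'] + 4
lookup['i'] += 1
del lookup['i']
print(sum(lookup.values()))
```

lookup['g'] = 3 → {'r': 4, 'v': 9, 'n': 1, 'c': 1, 'g': 3}
lookup['n'] = 2 → {'r': 4, 'v': 9, 'n': 2, 'c': 1, 'g': 3}
lookup['i'] = lookup['r']+1 = 5 → {'r': 4, 'v': 9, 'n': 2, 'c': 1, 'g': 3, 'i': 5}
lookup['i'] = 5+3 = 8 → {'r': 4, 'v': 9, 'n': 2, 'c': 1, 'g': 3, 'i': 8}
lookup['q'] = lookup['c']+4 = 5 → {'r': 4, 'v': 9, 'n': 2, 'c': 1, 'g': 3, 'i': 8, 'q': 5}
lookup['i'] = 8+1 = 9 → {'r': 4, 'v': 9, 'n': 2, 'c': 1, 'g': 3, 'i': 9, 'q': 5}
del 'i' → {'r': 4, 'v': 9, 'n': 2, 'c': 1, 'g': 3, 'q': 5}
sum of values = 24

24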